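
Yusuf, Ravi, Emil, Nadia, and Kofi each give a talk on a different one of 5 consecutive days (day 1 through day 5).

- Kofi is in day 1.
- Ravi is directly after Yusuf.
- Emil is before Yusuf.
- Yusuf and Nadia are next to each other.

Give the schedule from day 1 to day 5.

From clue 1: Kofi → day 1.
From clues 1–2: Yusuf is in {2,3,4}.
From clues 1–3: Yusuf is in {3,4}.
From clues 1–4: Emil → day 2, Nadia → day 3, Yusuf → day 4, Ravi → day 5.

Kofi, Emil, Nadia, Yusuf, Ravi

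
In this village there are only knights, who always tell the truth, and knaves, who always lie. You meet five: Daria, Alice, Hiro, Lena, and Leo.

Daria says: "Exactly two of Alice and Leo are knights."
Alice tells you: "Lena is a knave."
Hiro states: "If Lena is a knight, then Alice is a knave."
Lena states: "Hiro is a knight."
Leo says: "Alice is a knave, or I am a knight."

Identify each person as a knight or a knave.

Consider Daria. Suppose Daria is a knight.
Then no assignment of the remaining roles makes every statement match its speaker's type — contradiction.
So Daria is a knave.
Consider Alice. Suppose Alice is a knight.
Then no assignment of the remaining roles makes every statement match its speaker's type — contradiction.
So Alice is a knave.
With that fixed, Hiro's statement is true, so Hiro is a knight.
With that fixed, Lena's statement is true, so Lena is a knight.
With that fixed, Leo's statement is true, so Leo is a knight.

Daria: knave, Alice: knave, Hiro: knight, Lena: knight, Leo: knight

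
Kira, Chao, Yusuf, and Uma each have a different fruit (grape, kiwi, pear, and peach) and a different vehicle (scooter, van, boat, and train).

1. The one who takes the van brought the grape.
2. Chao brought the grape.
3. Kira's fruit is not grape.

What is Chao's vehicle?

van

With clues 1–2, boat, scooter, and train are impossible for Chao's vehicle.
That leaves van.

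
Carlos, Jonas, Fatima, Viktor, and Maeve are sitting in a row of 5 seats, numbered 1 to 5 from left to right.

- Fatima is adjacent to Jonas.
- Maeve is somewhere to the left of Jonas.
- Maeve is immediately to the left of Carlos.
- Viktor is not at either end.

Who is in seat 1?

With clues 1–2, Fatima and Jonas are ruled out for seat 1.
With clues 1–3, Carlos is ruled out for seat 1.
With clues 1–4, Viktor is ruled out for seat 1.
So seat 1 is Maeve.

Maeve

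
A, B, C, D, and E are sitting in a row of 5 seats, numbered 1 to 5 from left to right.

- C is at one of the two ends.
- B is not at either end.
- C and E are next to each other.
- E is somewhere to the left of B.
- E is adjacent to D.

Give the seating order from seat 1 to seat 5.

From clue 1: C is in {1,5}.
From clues 1–4: C → seat 1, E → seat 2.
From clues 1–5: D → seat 3, B → seat 4, A → seat 5.

C, E, D, B, A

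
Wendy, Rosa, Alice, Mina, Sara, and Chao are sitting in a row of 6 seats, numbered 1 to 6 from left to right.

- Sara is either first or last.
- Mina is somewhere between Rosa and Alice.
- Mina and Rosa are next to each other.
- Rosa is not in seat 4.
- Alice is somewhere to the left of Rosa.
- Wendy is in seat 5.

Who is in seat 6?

Sara

With clues 1–2, Mina is ruled out for seat 6.
With clues 1–5, Alice is ruled out for seat 6.
With clues 1–6, Chao, Rosa, and Wendy are ruled out for seat 6.
So seat 6 is Sara.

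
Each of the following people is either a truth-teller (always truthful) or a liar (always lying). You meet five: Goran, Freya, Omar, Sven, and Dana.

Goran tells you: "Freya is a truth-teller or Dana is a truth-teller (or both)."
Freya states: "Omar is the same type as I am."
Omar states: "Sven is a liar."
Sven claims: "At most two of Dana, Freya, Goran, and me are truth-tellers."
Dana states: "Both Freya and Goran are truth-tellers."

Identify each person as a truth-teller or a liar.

Goran: truth-teller, Freya: truth-teller, Omar: truth-teller, Sven: liar, Dana: truth-teller

Consider Goran. Suppose Goran is a liar.
Then no assignment of the remaining roles makes every statement match its speaker's type — contradiction.
So Goran is a truth-teller.
Consider Freya. Suppose Freya is a liar.
Then no assignment of the remaining roles makes every statement match its speaker's type — contradiction.
So Freya is a truth-teller.
With that fixed, Dana's statement is true, so Dana is a truth-teller.
With that fixed, Sven's statement is false, so Sven is a liar.
With that fixed, Omar's statement is true, so Omar is a truth-teller.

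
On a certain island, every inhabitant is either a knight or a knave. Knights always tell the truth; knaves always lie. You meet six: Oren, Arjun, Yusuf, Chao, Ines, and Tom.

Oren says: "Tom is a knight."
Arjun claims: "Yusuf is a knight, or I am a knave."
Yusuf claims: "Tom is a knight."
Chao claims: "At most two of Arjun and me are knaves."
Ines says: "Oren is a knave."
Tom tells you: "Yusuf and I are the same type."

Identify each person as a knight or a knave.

Regardless of anyone's role, Chao's statement is true, so Chao is a knight.
Consider Oren. Suppose Oren is a knave.
Then no assignment of the remaining roles makes every statement match its speaker's type — contradiction.
So Oren is a knight.
With that fixed, Ines's statement is false, so Ines is a knave.
Consider Arjun. Suppose Arjun is a knave.
Then Arjun's own statement would have to be false, but it can't be — contradiction.
So Arjun is a knight.
Consider Yusuf. Suppose Yusuf is a knave.
Then Arjun's statement comes out false, contradicting Arjun being a knight.
So Yusuf is a knight.
Consider Tom. Suppose Tom is a knave.
Then Oren's statement comes out false, contradicting Oren being a knight.
So Tom is a knight.

Oren: knight, Arjun: knight, Yusuf: knight, Chao: knight, Ines: knave, Tom: knight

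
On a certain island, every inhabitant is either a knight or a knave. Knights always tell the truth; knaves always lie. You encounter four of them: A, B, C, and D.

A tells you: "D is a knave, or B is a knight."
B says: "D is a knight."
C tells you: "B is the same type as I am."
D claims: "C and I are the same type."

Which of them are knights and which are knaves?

Consider A. Suppose A is a knave.
Then no assignment of the remaining roles makes every statement match its speaker's type — contradiction.
So A is a knight.
Consider B. Suppose B is a knave.
Then whichever role C has, C's statement has the wrong truth value — contradiction.
So B is a knight.
Consider C. Suppose C is a knave.
Then whichever role D has, D's statement has the wrong truth value — contradiction.
So C is a knight.
Consider D. Suppose D is a knave.
Then B's statement comes out false, contradicting B being a knight.
So D is a knight.

A: knight, B: knight, C: knight, D: knight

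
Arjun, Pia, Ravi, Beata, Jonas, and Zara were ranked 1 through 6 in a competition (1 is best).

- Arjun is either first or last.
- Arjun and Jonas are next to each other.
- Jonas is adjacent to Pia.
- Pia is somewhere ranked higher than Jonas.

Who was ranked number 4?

With clue 1, Arjun is ruled out for rank 4.
With clues 1–2, Jonas is ruled out for rank 4.
With clues 1–4, Beata, Ravi, and Zara are ruled out for rank 4.
So rank 4 is Pia.

Pia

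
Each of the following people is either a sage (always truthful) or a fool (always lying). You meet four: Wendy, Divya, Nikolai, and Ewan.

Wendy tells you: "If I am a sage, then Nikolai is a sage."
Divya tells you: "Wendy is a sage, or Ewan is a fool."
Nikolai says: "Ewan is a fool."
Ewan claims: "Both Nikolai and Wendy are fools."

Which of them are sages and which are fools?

Wendy: sage, Divya: sage, Nikolai: sage, Ewan: fool

Consider Wendy. Suppose Wendy is a fool.
Then Wendy's own statement would have to be false, but it can't be — contradiction.
So Wendy is a sage.
With that fixed, Divya's statement is true, so Divya is a sage.
With that fixed, Ewan's statement is false, so Ewan is a fool.
With that fixed, Nikolai's statement is true, so Nikolai is a sage.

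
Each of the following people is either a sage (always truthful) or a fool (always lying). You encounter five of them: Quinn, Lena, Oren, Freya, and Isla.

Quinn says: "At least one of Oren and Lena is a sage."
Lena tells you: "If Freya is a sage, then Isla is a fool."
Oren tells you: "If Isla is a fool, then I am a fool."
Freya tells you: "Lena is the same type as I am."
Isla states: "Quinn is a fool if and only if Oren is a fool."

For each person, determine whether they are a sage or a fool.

Consider Quinn. Suppose Quinn is a fool.
Then no assignment of the remaining roles makes every statement match its speaker's type — contradiction.
So Quinn is a sage.
Consider Lena. Suppose Lena is a fool.
Then whichever role Freya has, Freya's statement has the wrong truth value — contradiction.
So Lena is a sage.
Consider Oren. Suppose Oren is a fool.
Then Oren's own statement would have to be false, but it can't be — contradiction.
So Oren is a sage.
With that fixed, Isla's statement is true, so Isla is a sage.
Consider Freya. Suppose Freya is a sage.
Then Lena's statement comes out false, contradicting Lena being a sage.
So Freya is a fool.

Quinn: sage, Lena: sage, Oren: sage, Freya: fool, Isla: sage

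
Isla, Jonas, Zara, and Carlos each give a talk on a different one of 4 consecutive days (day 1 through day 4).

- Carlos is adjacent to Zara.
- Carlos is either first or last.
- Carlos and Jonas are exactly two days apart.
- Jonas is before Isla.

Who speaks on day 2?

With clues 1–2, Carlos is ruled out for day 2.
With clues 1–3, Isla is ruled out for day 2.
With clues 1–4, Jonas is ruled out for day 2.
So day 2 is Zara.

Zara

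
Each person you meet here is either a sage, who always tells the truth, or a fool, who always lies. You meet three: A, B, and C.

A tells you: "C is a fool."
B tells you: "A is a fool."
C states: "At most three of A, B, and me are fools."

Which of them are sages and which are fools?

A: fool, B: sage, C: sage

Regardless of anyone's role, C's statement is true, so C is a sage.
With that fixed, A's statement is false, so A is a fool.
With that fixed, B's statement is true, so B is a sage.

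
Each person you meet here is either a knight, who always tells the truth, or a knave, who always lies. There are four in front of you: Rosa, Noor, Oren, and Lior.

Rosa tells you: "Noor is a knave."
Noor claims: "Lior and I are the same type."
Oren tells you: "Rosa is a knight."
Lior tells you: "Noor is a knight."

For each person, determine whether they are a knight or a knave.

Consider Rosa. Suppose Rosa is a knight.
Then no assignment of the remaining roles makes every statement match its speaker's type — contradiction.
So Rosa is a knave.
With that fixed, Oren's statement is false, so Oren is a knave.
Consider Noor. Suppose Noor is a knave.
Then Rosa's statement comes out true, contradicting Rosa being a knave.
So Noor is a knight.
With that fixed, Lior's statement is true, so Lior is a knight.

Rosa: knave, Noor: knight, Oren: knave, Lior: knight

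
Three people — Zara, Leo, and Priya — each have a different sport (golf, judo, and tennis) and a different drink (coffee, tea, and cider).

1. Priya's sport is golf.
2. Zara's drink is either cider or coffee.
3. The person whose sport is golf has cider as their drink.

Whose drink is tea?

Leo

With clues 1–2, Zara is impossible for the one with drink tea.
With clues 1–3, Priya is impossible for the one with drink tea.
That leaves Leo.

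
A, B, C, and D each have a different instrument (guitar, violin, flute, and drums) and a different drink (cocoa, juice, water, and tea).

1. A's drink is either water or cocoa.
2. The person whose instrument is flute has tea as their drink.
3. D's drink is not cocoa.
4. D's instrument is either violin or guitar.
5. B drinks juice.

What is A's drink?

cocoa

Clue 1 rules out juice and tea for A's drink.
With clues 1–5, water is impossible for A's drink.
That leaves cocoa.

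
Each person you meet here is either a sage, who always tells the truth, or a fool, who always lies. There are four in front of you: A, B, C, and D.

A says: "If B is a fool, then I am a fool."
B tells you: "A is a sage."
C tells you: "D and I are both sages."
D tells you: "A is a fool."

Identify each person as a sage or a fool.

Consider A. Suppose A is a fool.
Then A's own statement would have to be false, but it can't be — contradiction.
So A is a sage.
With that fixed, B's statement is true, so B is a sage.
With that fixed, D's statement is false, so D is a fool.
With that fixed, C's statement is false, so C is a fool.

A: sage, B: sage, C: fool, D: fool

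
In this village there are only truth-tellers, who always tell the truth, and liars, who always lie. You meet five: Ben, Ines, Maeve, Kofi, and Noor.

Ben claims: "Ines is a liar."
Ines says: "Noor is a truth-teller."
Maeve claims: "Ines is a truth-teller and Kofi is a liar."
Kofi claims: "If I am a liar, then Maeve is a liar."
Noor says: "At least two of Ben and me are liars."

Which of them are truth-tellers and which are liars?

Ben: truth-teller, Ines: liar, Maeve: liar, Kofi: truth-teller, Noor: liar

Consider Ben. Suppose Ben is a liar.
Then whichever role Noor has, Noor's statement has the wrong truth value — contradiction.
So Ben is a truth-teller.
With that fixed, Noor's statement is false, so Noor is a liar.
With that fixed, Ines's statement is false, so Ines is a liar.
With that fixed, Maeve's statement is false, so Maeve is a liar.
With that fixed, Kofi's statement is true, so Kofi is a truth-teller.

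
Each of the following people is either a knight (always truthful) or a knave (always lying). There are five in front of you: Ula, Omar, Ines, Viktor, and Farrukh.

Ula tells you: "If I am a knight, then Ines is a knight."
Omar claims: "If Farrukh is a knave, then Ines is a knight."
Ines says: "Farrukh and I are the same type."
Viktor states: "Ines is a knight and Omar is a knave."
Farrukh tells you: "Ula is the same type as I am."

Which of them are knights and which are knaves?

Consider Ula. Suppose Ula is a knave.
Then Ula's own statement would have to be false, but it can't be — contradiction.
So Ula is a knight.
Consider Omar. Suppose Omar is a knave.
Then no assignment of the remaining roles makes every statement match its speaker's type — contradiction.
So Omar is a knight.
With that fixed, Viktor's statement is false, so Viktor is a knave.
Consider Ines. Suppose Ines is a knave.
Then Ula's statement comes out false, contradicting Ula being a knight.
So Ines is a knight.
Consider Farrukh. Suppose Farrukh is a knave.
Then Ines's statement comes out false, contradicting Ines being a knight.
So Farrukh is a knight.

Ula: knight, Omar: knight, Ines: knight, Viktor: knave, Farrukh: knight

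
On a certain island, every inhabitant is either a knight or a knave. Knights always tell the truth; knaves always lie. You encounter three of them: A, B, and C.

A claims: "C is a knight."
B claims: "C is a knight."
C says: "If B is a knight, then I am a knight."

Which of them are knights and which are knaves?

A: knight, B: knight, C: knight

Consider A. Suppose A is a knave.
Then no assignment of the remaining roles makes every statement match its speaker's type — contradiction.
So A is a knight.
Consider B. Suppose B is a knave.
Then no assignment of the remaining roles makes every statement match its speaker's type — contradiction.
So B is a knight.
Consider C. Suppose C is a knave.
Then A's statement comes out false, contradicting A being a knight.
So C is a knight.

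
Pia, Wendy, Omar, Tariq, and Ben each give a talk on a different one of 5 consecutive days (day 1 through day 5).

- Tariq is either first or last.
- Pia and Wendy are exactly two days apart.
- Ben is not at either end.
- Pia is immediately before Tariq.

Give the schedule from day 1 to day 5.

From clue 1: Tariq is in {1,5}.
From clues 1–4: Omar → day 1, Wendy → day 2, Ben → day 3, Pia → day 4, Tariq → day 5.

Omar, Wendy, Ben, Pia, Tariq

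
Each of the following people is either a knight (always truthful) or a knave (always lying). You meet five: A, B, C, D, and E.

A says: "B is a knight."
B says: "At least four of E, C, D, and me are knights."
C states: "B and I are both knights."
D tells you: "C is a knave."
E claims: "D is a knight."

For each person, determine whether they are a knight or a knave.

Consider A. Suppose A is a knight.
Then no assignment of the remaining roles makes every statement match its speaker's type — contradiction.
So A is a knave.
Consider B. Suppose B is a knight.
Then A's statement comes out true, contradicting A being a knave.
So B is a knave.
With that fixed, C's statement is false, so C is a knave.
With that fixed, D's statement is true, so D is a knight.
With that fixed, E's statement is true, so E is a knight.

A: knave, B: knave, C: knave, D: knight, E: knight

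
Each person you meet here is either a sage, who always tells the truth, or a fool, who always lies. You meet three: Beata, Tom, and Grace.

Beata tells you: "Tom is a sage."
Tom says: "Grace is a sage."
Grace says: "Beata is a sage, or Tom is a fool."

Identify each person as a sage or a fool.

Beata: sage, Tom: sage, Grace: sage

Consider Beata. Suppose Beata is a fool.
Then no assignment of the remaining roles makes every statement match its speaker's type — contradiction.
So Beata is a sage.
With that fixed, Grace's statement is true, so Grace is a sage.
With that fixed, Tom's statement is true, so Tom is a sage.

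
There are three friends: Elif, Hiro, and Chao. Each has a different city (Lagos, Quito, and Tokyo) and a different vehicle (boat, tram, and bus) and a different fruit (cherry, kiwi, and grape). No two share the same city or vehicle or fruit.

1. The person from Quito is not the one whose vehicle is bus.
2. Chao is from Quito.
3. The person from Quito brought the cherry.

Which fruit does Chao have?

cherry

With clues 1–3, grape and kiwi are impossible for Chao's fruit.
That leaves cherry.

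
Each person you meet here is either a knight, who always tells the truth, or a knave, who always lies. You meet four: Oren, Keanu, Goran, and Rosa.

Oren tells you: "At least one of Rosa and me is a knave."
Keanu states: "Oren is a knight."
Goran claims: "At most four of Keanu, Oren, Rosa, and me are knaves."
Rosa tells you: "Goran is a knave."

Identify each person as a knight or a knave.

Oren: knight, Keanu: knight, Goran: knight, Rosa: knave

Regardless of anyone's role, Goran's statement is true, so Goran is a knight.
With that fixed, Rosa's statement is false, so Rosa is a knave.
With that fixed, Oren's statement is true, so Oren is a knight.
With that fixed, Keanu's statement is true, so Keanu is a knight.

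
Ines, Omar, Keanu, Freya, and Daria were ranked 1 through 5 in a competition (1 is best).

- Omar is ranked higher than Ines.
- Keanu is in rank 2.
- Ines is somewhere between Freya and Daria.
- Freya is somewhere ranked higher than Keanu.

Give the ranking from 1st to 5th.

From clue 1: Ines is in {2,3,4,5}.
From clues 1–2: Keanu → rank 2.
From clues 1–3: Ines → rank 4.
From clues 1–4: Freya → rank 1, Omar → rank 3, Daria → rank 5.

Freya, Keanu, Omar, Ines, Daria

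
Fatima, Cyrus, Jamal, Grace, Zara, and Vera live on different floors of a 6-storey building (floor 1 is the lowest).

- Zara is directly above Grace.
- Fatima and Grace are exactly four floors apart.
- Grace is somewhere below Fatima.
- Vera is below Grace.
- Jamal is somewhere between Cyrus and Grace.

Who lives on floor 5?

Cyrus

With clues 1–2, Zara is ruled out for floor 5.
With clues 1–3, Grace is ruled out for floor 5.
With clues 1–4, Fatima and Vera are ruled out for floor 5.
With clues 1–5, Jamal is ruled out for floor 5.
So floor 5 is Cyrus.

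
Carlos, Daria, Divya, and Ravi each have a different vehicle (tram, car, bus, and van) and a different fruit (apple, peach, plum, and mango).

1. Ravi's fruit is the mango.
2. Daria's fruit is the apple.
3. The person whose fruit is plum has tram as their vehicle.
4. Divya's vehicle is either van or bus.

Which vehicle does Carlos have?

With clues 1–4, bus, car, and van are impossible for Carlos's vehicle.
That leaves tram.

tram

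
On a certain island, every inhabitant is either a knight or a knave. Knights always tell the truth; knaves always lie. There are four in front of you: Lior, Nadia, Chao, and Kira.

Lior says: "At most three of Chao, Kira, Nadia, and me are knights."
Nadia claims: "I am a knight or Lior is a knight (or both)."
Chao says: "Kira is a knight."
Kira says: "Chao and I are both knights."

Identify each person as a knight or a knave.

Lior: knight, Nadia: knight, Chao: knave, Kira: knave

Consider Lior. Suppose Lior is a knave.
Then Lior's own statement would have to be false, but it can't be — contradiction.
So Lior is a knight.
With that fixed, Nadia's statement is true, so Nadia is a knight.
Consider Chao. Suppose Chao is a knight.
Then no assignment of the remaining roles makes every statement match its speaker's type — contradiction.
So Chao is a knave.
With that fixed, Kira's statement is false, so Kira is a knave.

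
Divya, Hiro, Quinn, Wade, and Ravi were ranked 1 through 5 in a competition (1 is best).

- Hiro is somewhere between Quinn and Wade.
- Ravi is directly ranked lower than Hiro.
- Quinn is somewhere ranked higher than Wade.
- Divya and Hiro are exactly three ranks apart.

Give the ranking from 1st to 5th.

From clue 1: Hiro is in {2,3,4}.
From clues 1–2: Hiro is in {2,3}.
From clues 1–4: Quinn → rank 1, Hiro → rank 2, Ravi → rank 3, Wade → rank 4, Divya → rank 5.

Quinn, Hiro, Ravi, Wade, Divya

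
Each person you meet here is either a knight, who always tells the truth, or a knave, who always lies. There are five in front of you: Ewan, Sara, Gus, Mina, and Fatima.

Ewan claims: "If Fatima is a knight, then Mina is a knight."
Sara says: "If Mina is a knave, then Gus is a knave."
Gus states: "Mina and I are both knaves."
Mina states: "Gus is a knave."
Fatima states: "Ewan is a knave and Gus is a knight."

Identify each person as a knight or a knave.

Ewan: knight, Sara: knight, Gus: knave, Mina: knight, Fatima: knave

Consider Ewan. Suppose Ewan is a knave.
Then no assignment of the remaining roles makes every statement match its speaker's type — contradiction.
So Ewan is a knight.
With that fixed, Fatima's statement is false, so Fatima is a knave.
Consider Sara. Suppose Sara is a knave.
Then no assignment of the remaining roles makes every statement match its speaker's type — contradiction.
So Sara is a knight.
Consider Gus. Suppose Gus is a knight.
Then Gus's own statement would have to be true, but it can't be — contradiction.
So Gus is a knave.
With that fixed, Mina's statement is true, so Mina is a knight.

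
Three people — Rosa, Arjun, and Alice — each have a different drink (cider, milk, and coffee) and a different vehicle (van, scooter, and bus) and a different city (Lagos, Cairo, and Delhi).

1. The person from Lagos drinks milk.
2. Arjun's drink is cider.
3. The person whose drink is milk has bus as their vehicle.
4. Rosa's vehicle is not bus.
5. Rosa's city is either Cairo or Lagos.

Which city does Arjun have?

With clues 1–2, Lagos is impossible for Arjun's city.
With clues 1–5, Cairo is impossible for Arjun's city.
That leaves Delhi.

Delhi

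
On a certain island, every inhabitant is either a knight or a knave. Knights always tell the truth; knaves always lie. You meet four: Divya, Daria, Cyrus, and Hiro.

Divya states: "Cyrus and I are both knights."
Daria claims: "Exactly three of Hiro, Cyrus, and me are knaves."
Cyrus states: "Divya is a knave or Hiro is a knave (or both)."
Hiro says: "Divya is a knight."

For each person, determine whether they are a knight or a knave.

Consider Divya. Suppose Divya is a knight.
Then no assignment of the remaining roles makes every statement match its speaker's type — contradiction.
So Divya is a knave.
With that fixed, Cyrus's statement is true, so Cyrus is a knight.
With that fixed, Hiro's statement is false, so Hiro is a knave.
With that fixed, Daria's statement is false, so Daria is a knave.

Divya: knave, Daria: knave, Cyrus: knight, Hiro: knave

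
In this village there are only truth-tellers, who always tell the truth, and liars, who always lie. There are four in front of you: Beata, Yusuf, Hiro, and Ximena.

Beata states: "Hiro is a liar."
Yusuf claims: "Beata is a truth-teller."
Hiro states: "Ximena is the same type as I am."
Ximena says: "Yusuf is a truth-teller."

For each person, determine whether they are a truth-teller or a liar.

Consider Beata. Suppose Beata is a liar.
Then no assignment of the remaining roles makes every statement match its speaker's type — contradiction.
So Beata is a truth-teller.
With that fixed, Yusuf's statement is true, so Yusuf is a truth-teller.
With that fixed, Ximena's statement is true, so Ximena is a truth-teller.
Consider Hiro. Suppose Hiro is a truth-teller.
Then Beata's statement comes out false, contradicting Beata being a truth-teller.
So Hiro is a liar.

Beata: truth-teller, Yusuf: truth-teller, Hiro: liar, Ximena: truth-teller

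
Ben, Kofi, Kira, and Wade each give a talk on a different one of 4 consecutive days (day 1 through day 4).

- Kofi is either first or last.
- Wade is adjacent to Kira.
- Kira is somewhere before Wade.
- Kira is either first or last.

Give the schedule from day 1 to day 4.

From clue 1: Kofi is in {1,4}.
From clues 1–4: Kira → day 1, Wade → day 2, Ben → day 3, Kofi → day 4.

Kira, Wade, Ben, Kofi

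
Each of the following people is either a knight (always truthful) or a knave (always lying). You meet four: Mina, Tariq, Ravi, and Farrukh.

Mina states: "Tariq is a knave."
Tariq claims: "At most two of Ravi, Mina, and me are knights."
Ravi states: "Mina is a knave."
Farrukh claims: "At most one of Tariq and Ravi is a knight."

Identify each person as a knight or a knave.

Consider Mina. Suppose Mina is a knight.
Then no assignment of the remaining roles makes every statement match its speaker's type — contradiction.
So Mina is a knave.
With that fixed, Tariq's statement is true, so Tariq is a knight.
With that fixed, Ravi's statement is true, so Ravi is a knight.
With that fixed, Farrukh's statement is false, so Farrukh is a knave.

Mina: knave, Tariq: knight, Ravi: knight, Farrukh: knave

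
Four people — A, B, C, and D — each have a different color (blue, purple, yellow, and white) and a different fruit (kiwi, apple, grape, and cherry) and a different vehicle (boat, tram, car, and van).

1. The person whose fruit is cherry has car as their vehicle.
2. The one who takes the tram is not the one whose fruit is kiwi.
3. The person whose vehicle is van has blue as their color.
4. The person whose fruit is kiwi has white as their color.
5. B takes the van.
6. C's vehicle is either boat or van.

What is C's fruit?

kiwi

With clues 1–6, apple, cherry, and grape are impossible for C's fruit.
That leaves kiwi.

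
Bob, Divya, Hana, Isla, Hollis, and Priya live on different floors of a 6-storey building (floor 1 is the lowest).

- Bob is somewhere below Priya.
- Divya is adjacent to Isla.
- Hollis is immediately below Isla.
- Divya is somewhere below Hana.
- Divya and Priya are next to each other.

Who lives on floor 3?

With clues 1–3, Bob is ruled out for floor 3.
With clues 1–4, Hana and Priya are ruled out for floor 3.
With clues 1–5, Divya and Hollis are ruled out for floor 3.
So floor 3 is Isla.

Isla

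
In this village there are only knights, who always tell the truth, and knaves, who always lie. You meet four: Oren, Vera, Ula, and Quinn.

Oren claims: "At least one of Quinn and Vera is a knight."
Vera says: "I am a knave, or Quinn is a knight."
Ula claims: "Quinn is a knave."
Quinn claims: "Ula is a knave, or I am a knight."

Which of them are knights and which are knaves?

Consider Oren. Suppose Oren is a knave.
Then no assignment of the remaining roles makes every statement match its speaker's type — contradiction.
So Oren is a knight.
Consider Vera. Suppose Vera is a knave.
Then Vera's own statement would have to be false, but it can't be — contradiction.
So Vera is a knight.
Consider Ula. Suppose Ula is a knight.
Then no assignment of the remaining roles makes every statement match its speaker's type — contradiction.
So Ula is a knave.
With that fixed, Quinn's statement is true, so Quinn is a knight.

Oren: knight, Vera: knight, Ula: knave, Quinn: knight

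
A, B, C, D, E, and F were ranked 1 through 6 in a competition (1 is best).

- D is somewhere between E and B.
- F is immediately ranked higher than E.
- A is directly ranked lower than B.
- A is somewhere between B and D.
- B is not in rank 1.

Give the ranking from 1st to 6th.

C, B, A, D, F, E

From clue 1: D is in {2,3,4,5}.
From clues 1–3: D is in {3,4}.
From clues 1–4: A is in {2,3}.
From clues 1–5: C → rank 1, B → rank 2, A → rank 3, D → rank 4, F → rank 5, E → rank 6.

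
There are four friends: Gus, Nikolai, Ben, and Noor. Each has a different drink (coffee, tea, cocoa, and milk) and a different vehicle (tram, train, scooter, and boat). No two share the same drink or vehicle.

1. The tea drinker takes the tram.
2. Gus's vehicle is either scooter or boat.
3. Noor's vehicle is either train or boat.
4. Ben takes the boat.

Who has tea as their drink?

Nikolai

With clues 1–2, Gus is impossible for the one with drink tea.
With clues 1–3, Noor is impossible for the one with drink tea.
With clues 1–4, Ben is impossible for the one with drink tea.
That leaves Nikolai.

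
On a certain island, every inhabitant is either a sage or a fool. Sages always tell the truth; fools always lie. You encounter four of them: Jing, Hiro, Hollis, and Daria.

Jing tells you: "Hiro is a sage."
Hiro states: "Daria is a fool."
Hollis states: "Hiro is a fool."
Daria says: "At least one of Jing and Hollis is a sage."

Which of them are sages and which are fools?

Jing: fool, Hiro: fool, Hollis: sage, Daria: sage

Consider Jing. Suppose Jing is a sage.
Then no assignment of the remaining roles makes every statement match its speaker's type — contradiction.
So Jing is a fool.
Consider Hiro. Suppose Hiro is a sage.
Then Jing's statement comes out true, contradicting Jing being a fool.
So Hiro is a fool.
With that fixed, Hollis's statement is true, so Hollis is a sage.
With that fixed, Daria's statement is true, so Daria is a sage.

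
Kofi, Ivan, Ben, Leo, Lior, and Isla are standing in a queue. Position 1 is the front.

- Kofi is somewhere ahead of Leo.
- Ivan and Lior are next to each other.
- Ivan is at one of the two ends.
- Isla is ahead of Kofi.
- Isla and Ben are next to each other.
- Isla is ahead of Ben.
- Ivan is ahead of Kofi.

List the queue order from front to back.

Ivan, Lior, Isla, Ben, Kofi, Leo

From clue 1: Kofi is in {1,2,3,4,5}.
From clues 1–3: Ivan is in {1,6}.
From clues 1–5: Kofi is in {3,5}.
From clues 1–7: Ivan → position 1, Lior → position 2, Isla → position 3, Ben → position 4, Kofi → position 5, Leo → position 6.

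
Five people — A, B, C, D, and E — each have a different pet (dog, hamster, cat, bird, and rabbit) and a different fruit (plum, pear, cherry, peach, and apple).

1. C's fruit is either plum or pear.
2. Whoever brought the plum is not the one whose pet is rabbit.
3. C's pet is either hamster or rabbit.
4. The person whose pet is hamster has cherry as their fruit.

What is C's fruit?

Clue 1 rules out apple, cherry, and peach for C's fruit.
With clues 1–4, plum is impossible for C's fruit.
That leaves pear.

pear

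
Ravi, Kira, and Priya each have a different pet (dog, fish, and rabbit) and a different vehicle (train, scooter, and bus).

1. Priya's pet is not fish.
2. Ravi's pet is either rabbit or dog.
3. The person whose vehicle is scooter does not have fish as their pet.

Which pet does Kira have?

With clues 1–2, dog and rabbit are impossible for Kira's pet.
That leaves fish.

fish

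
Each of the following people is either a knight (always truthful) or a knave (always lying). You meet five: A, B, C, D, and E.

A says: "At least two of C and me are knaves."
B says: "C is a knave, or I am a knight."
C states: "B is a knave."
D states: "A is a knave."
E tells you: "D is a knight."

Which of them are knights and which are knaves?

Consider A. Suppose A is a knight.
Then A's own statement would have to be true, but it can't be — contradiction.
So A is a knave.
With that fixed, D's statement is true, so D is a knight.
With that fixed, E's statement is true, so E is a knight.
Consider B. Suppose B is a knight.
Then no assignment of the remaining roles makes every statement match its speaker's type — contradiction.
So B is a knave.
With that fixed, C's statement is true, so C is a knight.

A: knave, B: knave, C: knight, D: knight, E: knight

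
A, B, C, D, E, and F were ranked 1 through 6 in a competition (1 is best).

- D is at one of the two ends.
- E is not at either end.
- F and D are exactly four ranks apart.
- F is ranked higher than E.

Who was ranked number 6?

With clues 1–2, E is ruled out for rank 6.
With clues 1–3, F is ruled out for rank 6.
With clues 1–4, A, B, and C are ruled out for rank 6.
So rank 6 is D.

D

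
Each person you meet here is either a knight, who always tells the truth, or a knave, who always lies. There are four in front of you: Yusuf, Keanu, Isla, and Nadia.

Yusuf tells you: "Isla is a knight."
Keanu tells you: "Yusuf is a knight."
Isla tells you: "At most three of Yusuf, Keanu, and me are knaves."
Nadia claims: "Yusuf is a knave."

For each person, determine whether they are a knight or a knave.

Yusuf: knight, Keanu: knight, Isla: knight, Nadia: knave

Regardless of anyone's role, Isla's statement is true, so Isla is a knight.
With that fixed, Yusuf's statement is true, so Yusuf is a knight.
With that fixed, Keanu's statement is true, so Keanu is a knight.
With that fixed, Nadia's statement is false, so Nadia is a knave.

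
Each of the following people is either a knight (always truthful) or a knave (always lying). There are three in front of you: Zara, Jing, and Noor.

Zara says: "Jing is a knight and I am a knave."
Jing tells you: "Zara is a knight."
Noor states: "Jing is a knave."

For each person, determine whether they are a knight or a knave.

Zara: knave, Jing: knave, Noor: knight

Consider Zara. Suppose Zara is a knight.
Then Zara's own statement would have to be true, but it can't be — contradiction.
So Zara is a knave.
With that fixed, Jing's statement is false, so Jing is a knave.
With that fixed, Noor's statement is true, so Noor is a knight.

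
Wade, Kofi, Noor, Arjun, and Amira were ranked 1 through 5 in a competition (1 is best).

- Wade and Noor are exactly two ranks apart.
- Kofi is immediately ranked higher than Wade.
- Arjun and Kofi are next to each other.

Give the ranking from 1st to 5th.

From clues 1–2: Wade is in {2,3,4,5}.
From clues 1–3: Arjun → rank 1, Kofi → rank 2, Wade → rank 3, Amira → rank 4, Noor → rank 5.

Arjun, Kofi, Wade, Amira, Noor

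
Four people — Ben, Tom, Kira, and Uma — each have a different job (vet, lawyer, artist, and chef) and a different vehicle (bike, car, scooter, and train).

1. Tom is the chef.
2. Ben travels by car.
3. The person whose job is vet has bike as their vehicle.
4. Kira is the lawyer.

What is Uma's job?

vet

Clue 1 rules out chef for Uma's job.
With clues 1–4, artist and lawyer are impossible for Uma's job.
That leaves vet.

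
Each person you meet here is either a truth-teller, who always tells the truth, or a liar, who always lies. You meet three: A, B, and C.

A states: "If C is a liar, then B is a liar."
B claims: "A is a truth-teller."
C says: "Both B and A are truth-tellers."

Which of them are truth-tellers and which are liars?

A: truth-teller, B: truth-teller, C: truth-teller

Consider A. Suppose A is a liar.
Then no assignment of the remaining roles makes every statement match its speaker's type — contradiction.
So A is a truth-teller.
With that fixed, B's statement is true, so B is a truth-teller.
With that fixed, C's statement is true, so C is a truth-teller.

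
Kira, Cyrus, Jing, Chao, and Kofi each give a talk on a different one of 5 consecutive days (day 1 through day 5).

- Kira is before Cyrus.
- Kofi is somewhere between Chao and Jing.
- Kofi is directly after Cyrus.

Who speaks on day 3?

Cyrus

With clues 1–3, Chao, Jing, Kira, and Kofi are ruled out for day 3.
So day 3 is Cyrus.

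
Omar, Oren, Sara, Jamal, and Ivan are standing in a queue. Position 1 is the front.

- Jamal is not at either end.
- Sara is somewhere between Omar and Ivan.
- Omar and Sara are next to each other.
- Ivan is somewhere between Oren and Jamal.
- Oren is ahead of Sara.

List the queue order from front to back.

Oren, Ivan, Jamal, Sara, Omar

From clue 1: Jamal is in {2,3,4}.
From clues 1–2: Sara is in {2,3,4}.
From clues 1–4: Jamal → position 3.
From clues 1–5: Oren → position 1, Ivan → position 2, Sara → position 4, Omar → position 5.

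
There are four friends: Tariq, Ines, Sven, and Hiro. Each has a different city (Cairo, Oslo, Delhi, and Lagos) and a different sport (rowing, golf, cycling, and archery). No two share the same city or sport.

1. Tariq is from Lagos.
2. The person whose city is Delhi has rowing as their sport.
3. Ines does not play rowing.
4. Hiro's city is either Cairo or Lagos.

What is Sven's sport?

rowing

With clues 1–4, archery, cycling, and golf are impossible for Sven's sport.
That leaves rowing.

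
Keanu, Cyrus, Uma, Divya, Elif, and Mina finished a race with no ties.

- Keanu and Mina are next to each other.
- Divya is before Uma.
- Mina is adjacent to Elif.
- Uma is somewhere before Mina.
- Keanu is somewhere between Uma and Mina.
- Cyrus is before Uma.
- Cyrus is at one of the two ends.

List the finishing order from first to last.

From clues 1–2: Uma is in {2,3,4,5,6}.
From clues 1–3: Uma is in {2,3,5,6}.
From clues 1–4: Uma is in {2,3}.
From clues 1–5: Keanu is in {3,4}.
From clues 1–6: Uma → place 3, Keanu → place 4, Mina → place 5, Elif → place 6.
From clues 1–7: Cyrus → place 1, Divya → place 2.

Cyrus, Divya, Uma, Keanu, Mina, Elif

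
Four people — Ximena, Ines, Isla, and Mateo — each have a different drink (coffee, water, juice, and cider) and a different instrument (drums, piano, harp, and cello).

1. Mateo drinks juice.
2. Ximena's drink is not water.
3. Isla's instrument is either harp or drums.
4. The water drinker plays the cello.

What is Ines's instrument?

cello

With clues 1–4, drums, harp, and piano are impossible for Ines's instrument.
That leaves cello.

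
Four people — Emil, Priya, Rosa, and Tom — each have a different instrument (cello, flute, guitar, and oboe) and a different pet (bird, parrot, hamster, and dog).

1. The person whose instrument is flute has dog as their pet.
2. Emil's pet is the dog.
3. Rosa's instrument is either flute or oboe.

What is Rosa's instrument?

With clues 1–2, flute is impossible for Rosa's instrument.
With clues 1–3, cello and guitar are impossible for Rosa's instrument.
That leaves oboe.

oboe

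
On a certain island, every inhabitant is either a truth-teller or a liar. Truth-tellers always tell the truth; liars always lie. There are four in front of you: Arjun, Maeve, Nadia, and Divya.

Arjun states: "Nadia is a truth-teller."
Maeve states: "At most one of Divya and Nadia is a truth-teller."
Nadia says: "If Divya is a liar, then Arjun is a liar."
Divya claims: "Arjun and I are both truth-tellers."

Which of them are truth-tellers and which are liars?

Consider Arjun. Suppose Arjun is a liar.
Then no assignment of the remaining roles makes every statement match its speaker's type — contradiction.
So Arjun is a truth-teller.
Consider Maeve. Suppose Maeve is a truth-teller.
Then no assignment of the remaining roles makes every statement match its speaker's type — contradiction.
So Maeve is a liar.
Consider Nadia. Suppose Nadia is a liar.
Then Arjun's statement comes out false, contradicting Arjun being a truth-teller.
So Nadia is a truth-teller.
Consider Divya. Suppose Divya is a liar.
Then Maeve's statement comes out true, contradicting Maeve being a liar.
So Divya is a truth-teller.

Arjun: truth-teller, Maeve: liar, Nadia: truth-teller, Divya: truth-teller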